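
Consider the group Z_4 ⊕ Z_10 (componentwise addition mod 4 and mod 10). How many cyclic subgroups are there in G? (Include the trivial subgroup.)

Group the elements of G by the cyclic subgroup they generate; each cyclic subgroup of order d accounts for φ(d) elements.
Cyclic subgroups by order — order 1: 1; order 2: 3; order 4: 2; order 5: 1; order 10: 3; order 20: 2.
Total: 12.

12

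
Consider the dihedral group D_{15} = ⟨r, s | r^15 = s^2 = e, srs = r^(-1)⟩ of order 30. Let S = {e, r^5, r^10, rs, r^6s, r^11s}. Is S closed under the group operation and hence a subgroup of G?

|S| = 6 divides |G| = 30, consistent with Lagrange.
S contains the identity, every element's inverse is in S, and S is closed under ·: it is a subgroup.

Yes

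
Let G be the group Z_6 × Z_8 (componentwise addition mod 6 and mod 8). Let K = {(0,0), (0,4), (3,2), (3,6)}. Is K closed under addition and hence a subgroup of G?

|K| = 4 divides |G| = 48, consistent with Lagrange.
K contains the identity, every element's inverse is in K, and K is closed under +: it is a subgroup.
In fact K = ⟨(3,2)⟩.

Yes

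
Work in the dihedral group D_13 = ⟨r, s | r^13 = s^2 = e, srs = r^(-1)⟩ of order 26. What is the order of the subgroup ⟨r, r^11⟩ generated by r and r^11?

13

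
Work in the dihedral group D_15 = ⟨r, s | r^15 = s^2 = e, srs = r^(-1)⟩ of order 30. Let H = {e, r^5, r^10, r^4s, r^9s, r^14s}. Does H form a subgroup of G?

Yes

|H| = 6 divides |G| = 30, consistent with Lagrange.
H contains the identity, every element's inverse is in H, and H is closed under ·: it is a subgroup.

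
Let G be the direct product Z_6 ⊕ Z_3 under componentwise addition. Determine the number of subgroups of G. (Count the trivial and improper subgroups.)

12

|G| = 18, so by Lagrange every subgroup order divides 18. Divisors: 1, 2, 3, 6, 9, 18.
Subgroups by order — order 1: 1; order 2: 1; order 3: 4; order 6: 4; order 9: 1; order 18: 1.
Total: 1 + 1 + 4 + 4 + 1 + 1 = 12.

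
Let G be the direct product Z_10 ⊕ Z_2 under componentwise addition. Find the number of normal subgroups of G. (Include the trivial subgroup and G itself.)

G is abelian, so every subgroup is normal.
G has 10 subgroups in total, hence 10 normal subgroups.

10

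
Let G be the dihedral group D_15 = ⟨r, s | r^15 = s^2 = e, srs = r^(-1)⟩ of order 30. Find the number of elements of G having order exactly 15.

The elements of order 15 are: r, r^2, r^4, r^7, r^8, r^11, r^13, r^14.
That's 8.

8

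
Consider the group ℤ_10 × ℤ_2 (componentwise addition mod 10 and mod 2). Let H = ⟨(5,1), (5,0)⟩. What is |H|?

|⟨(5,1)⟩| = 2 and |⟨(5,0)⟩| = 2, so |H| is a multiple of lcm(2, 2) = 2 and divides |G| = 20.
Closing under the operation: H = {(0,0), (0,1), (5,0), (5,1)}, so |H| = 4.

4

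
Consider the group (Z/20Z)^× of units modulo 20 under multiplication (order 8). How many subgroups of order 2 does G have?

3

|G| = 8 and 2 | 8, so subgroups of order 2 are possible by Lagrange.
The subgroups of order 2 are: {1, 11}; {1, 19}; {1, 9}.
So G has 3 subgroups of order 2.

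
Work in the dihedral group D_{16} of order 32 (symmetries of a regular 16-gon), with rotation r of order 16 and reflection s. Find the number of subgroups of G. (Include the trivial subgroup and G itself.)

|G| = 32, so by Lagrange every subgroup order divides 32. Divisors: 1, 2, 4, 8, 16, 32.
Subgroups by order — order 1: 1; order 2: 17; order 4: 9; order 8: 5; order 16: 3; order 32: 1.
Total: 1 + 17 + 9 + 5 + 3 + 1 = 36.

36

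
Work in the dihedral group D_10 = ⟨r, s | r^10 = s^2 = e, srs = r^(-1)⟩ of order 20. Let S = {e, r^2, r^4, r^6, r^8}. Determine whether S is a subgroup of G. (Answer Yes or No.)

|S| = 5 divides |G| = 20, consistent with Lagrange.
S contains the identity, every element's inverse is in S, and S is closed under ·: it is a subgroup.
In fact S = ⟨r^4⟩.

Yes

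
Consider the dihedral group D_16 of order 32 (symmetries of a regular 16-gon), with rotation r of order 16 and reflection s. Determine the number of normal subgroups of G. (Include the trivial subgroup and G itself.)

G has 36 subgroups. Checking conjugation-invariance by order — order 1: 1/1 normal; order 2: 1/17 normal; order 4: 1/9 normal; order 8: 1/5 normal; order 16: 3/3 normal; order 32: 1/1 normal.
Total normal subgroups: 8.

8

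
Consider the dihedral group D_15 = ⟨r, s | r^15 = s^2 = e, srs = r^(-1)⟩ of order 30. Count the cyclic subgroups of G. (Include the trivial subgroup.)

A cyclic subgroup of order d is generated by each of its φ(d) elements of order d, so the cyclic subgroups of order d number (#elements of order d)/φ(d).
Cyclic subgroups by order — order 1: 1; order 2: 15; order 3: 1; order 5: 1; order 15: 1.
Total: 19.

19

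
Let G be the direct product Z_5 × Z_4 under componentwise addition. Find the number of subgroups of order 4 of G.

|G| = 20 and 4 | 20, so subgroups of order 4 are possible by Lagrange.
The subgroups of order 4 are: {(0,0), (0,1), (0,2), (0,3)}.
So G has 1 subgroup of order 4.

1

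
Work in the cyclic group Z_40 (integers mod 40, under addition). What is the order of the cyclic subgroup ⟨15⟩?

8

In Z_40, the order of an element a is n/gcd(a, n).
gcd(15, 40) = 5, so |⟨15⟩| = 40/5 = 8.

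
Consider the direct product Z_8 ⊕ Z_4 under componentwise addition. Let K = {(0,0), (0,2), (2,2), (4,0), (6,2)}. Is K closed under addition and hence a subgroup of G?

No

|K| = 5 does not divide |G| = 32, so by Lagrange K is not a subgroup.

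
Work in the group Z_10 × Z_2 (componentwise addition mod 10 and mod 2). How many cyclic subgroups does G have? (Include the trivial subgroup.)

8

A cyclic subgroup of order d is generated by each of its φ(d) elements of order d, so the cyclic subgroups of order d number (#elements of order d)/φ(d).
Cyclic subgroups by order — order 1: 1; order 2: 3; order 5: 1; order 10: 3.
Total: 8.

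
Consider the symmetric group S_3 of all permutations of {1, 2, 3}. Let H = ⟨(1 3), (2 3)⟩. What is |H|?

6

|⟨(1 3)⟩| = 2 and |⟨(2 3)⟩| = 2, so |H| is a multiple of lcm(2, 2) = 2 and divides |G| = 6.
Closing {(1 3), (2 3)} under the group operation gives all of G, so |H| = 6.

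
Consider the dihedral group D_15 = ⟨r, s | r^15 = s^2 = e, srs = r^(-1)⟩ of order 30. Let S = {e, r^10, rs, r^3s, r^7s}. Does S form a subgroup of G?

r^10 ∈ S but its inverse r^5 ∉ S, so S is not a subgroup.

No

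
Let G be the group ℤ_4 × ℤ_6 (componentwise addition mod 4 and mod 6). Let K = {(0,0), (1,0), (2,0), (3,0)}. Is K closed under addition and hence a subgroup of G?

Yes

|K| = 4 divides |G| = 24, consistent with Lagrange.
K contains the identity, every element's inverse is in K, and K is closed under +: it is a subgroup.
In fact K = ⟨(1,0)⟩.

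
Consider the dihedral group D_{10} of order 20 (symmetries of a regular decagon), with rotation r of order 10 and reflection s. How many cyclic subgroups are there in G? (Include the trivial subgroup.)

Each element a generates a cyclic subgroup ⟨a⟩; distinct elements may generate the same one (a cyclic group of order d has φ(d) generators).
Cyclic subgroups by order — order 1: 1; order 2: 11; order 5: 1; order 10: 1.
Total: 14.

14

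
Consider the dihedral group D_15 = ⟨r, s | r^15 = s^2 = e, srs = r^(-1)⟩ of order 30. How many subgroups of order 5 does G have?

|G| = 30 and 5 | 30, so subgroups of order 5 are possible by Lagrange.
The subgroups of order 5 are: {e, r^3, r^6, r^9, r^12}.
So G has 1 subgroup of order 5.

1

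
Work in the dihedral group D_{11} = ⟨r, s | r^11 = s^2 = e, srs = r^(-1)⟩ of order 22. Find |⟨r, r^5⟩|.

11

|⟨r⟩| = 11 and |⟨r^5⟩| = 11, so |H| is a multiple of lcm(11, 11) = 11 and divides |G| = 22.
Closing under the operation: H = {e, r, r^2, r^3, r^4, r^5, r^6, r^7, r^8, r^9, r^10}, so |H| = 11.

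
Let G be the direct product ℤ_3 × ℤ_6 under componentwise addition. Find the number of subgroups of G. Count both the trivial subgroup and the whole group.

|G| = 18, so by Lagrange every subgroup order divides 18. Divisors: 1, 2, 3, 6, 9, 18.
Subgroups by order — order 1: 1; order 2: 1; order 3: 4; order 6: 4; order 9: 1; order 18: 1.
Total: 1 + 1 + 4 + 4 + 1 + 1 = 12.

12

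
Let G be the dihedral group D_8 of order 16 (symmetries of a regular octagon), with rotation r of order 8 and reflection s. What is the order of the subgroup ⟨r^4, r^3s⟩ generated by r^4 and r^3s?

4

|⟨r^4⟩| = 2 and |⟨r^3s⟩| = 2, so |H| is a multiple of lcm(2, 2) = 2 and divides |G| = 16.
Closing under the operation: H = {e, r^4, r^3s, r^7s}, so |H| = 4.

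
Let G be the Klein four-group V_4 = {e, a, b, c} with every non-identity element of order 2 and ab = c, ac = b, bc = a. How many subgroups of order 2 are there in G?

|G| = 4 and 2 | 4, so subgroups of order 2 are possible by Lagrange.
The subgroups of order 2 are: {e, a}; {e, b}; {e, c}.
So G has 3 subgroups of order 2.

3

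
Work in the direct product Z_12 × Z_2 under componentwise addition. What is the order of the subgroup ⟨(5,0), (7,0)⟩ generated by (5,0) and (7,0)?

|⟨(5,0)⟩| = 12 and |⟨(7,0)⟩| = 12, so |H| is a multiple of lcm(12, 12) = 12 and divides |G| = 24.
Closing under the operation: H = {(0,0), (1,0), (2,0), (3,0), (4,0), (5,0), (6,0), (7,0), (8,0), (9,0), (10,0), (11,0)}, so |H| = 12.

12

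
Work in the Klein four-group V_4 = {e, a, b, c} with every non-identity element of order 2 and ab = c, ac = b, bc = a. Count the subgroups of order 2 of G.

3

|G| = 4 and 2 | 4, so subgroups of order 2 are possible by Lagrange.
The subgroups of order 2 are: {e, a}; {e, b}; {e, c}.
So G has 3 subgroups of order 2.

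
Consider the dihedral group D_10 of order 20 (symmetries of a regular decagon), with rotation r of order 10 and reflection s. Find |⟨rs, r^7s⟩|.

|⟨rs⟩| = 2 and |⟨r^7s⟩| = 2, so |H| is a multiple of lcm(2, 2) = 2 and divides |G| = 20.
Closing under the operation: H = {e, r^2, r^4, r^6, r^8, rs, r^3s, r^5s, r^7s, r^9s}, so |H| = 10.

10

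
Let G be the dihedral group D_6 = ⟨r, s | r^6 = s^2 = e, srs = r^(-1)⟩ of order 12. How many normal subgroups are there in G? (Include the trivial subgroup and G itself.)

7

G has 16 subgroups. Checking conjugation-invariance by order — order 1: 1/1 normal; order 2: 1/7 normal; order 3: 1/1 normal; order 4: 0/3 normal; order 6: 3/3 normal; order 12: 1/1 normal.
Total normal subgroups: 7.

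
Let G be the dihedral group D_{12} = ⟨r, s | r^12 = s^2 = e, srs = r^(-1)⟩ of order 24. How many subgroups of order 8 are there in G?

3

|G| = 24 and 8 | 24, so subgroups of order 8 are possible by Lagrange.
The subgroups of order 8 are: {e, r^3, r^6, r^9, rs, r^4s, r^7s, r^10s}; {e, r^3, r^6, r^9, r^2s, r^5s, r^8s, r^11s}; {e, r^3, r^6, r^9, s, r^3s, r^6s, r^9s}.
So G has 3 subgroups of order 8.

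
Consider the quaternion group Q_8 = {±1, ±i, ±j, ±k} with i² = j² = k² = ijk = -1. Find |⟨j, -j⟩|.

|⟨j⟩| = 4 and |⟨-j⟩| = 4, so |H| is a multiple of lcm(4, 4) = 4 and divides |G| = 8.
Closing under the operation: H = {1, -1, j, -j}, so |H| = 4.

4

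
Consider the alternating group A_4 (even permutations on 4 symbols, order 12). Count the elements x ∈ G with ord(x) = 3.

The elements of order 3 are: (2 3 4), (2 4 3), (1 2 3), (1 2 4), (1 3 2), (1 3 4), (1 4 2), (1 4 3).
That's 8.

8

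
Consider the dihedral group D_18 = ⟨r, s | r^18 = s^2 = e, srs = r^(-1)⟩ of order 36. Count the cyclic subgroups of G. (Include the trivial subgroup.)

Each element a generates a cyclic subgroup ⟨a⟩; distinct elements may generate the same one (a cyclic group of order d has φ(d) generators).
Cyclic subgroups by order — order 1: 1; order 2: 19; order 3: 1; order 6: 1; order 9: 1; order 18: 1.
Total: 24.

24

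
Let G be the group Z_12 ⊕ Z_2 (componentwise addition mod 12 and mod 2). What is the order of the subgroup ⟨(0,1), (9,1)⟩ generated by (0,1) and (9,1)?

|⟨(0,1)⟩| = 2 and |⟨(9,1)⟩| = 4, so |H| is a multiple of lcm(2, 4) = 4 and divides |G| = 24.
Closing under the operation: H = {(0,0), (0,1), (3,0), (3,1), (6,0), (6,1), (9,0), (9,1)}, so |H| = 8.

8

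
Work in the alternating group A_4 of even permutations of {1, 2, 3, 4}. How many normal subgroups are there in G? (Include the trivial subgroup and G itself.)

3

G has 10 subgroups. Checking conjugation-invariance by order — order 1: 1/1 normal; order 2: 0/3 normal; order 3: 0/4 normal; order 4: 1/1 normal; order 12: 1/1 normal.
Total normal subgroups: 3.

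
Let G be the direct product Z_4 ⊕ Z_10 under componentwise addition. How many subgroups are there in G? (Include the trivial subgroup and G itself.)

16

|G| = 40, so by Lagrange every subgroup order divides 40. Divisors: 1, 2, 4, 5, 8, 10, 20, 40.
Subgroups by order — order 1: 1; order 2: 3; order 4: 3; order 5: 1; order 8: 1; order 10: 3; order 20: 3; order 40: 1.
Total: 1 + 3 + 3 + 1 + 1 + 3 + 3 + 1 = 16.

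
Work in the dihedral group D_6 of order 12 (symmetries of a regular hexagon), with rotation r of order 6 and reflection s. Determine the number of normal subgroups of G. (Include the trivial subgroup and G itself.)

7

G has 16 subgroups. Checking conjugation-invariance by order — order 1: 1/1 normal; order 2: 1/7 normal; order 3: 1/1 normal; order 4: 0/3 normal; order 6: 3/3 normal; order 12: 1/1 normal.
Total normal subgroups: 7.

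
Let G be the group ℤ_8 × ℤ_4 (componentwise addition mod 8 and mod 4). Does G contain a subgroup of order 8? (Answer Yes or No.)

8 | 32. A subgroup of order 8 is {(0,0), (0,1), (0,2), (0,3), (4,0), (4,1), (4,2), (4,3)}.

Yes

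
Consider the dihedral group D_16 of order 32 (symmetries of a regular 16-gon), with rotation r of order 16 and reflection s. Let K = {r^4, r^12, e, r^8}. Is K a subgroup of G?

Yes

|K| = 4 divides |G| = 32, consistent with Lagrange.
K contains the identity, every element's inverse is in K, and K is closed under ·: it is a subgroup.
In fact K = ⟨r^12⟩.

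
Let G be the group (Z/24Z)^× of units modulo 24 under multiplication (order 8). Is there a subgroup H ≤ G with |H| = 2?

2 | 8. A subgroup of order 2 is {1, 11}.

Yes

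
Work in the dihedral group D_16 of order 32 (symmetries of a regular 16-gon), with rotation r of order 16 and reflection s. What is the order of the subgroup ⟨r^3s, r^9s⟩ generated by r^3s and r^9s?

|⟨r^3s⟩| = 2 and |⟨r^9s⟩| = 2, so |H| is a multiple of lcm(2, 2) = 2 and divides |G| = 32.
Closing under the operation: H = {e, r^2, r^4, r^6, r^8, r^10, r^12, r^14, rs, r^3s, r^5s, r^7s, r^9s, r^11s, r^13s, r^15s}, so |H| = 16.

16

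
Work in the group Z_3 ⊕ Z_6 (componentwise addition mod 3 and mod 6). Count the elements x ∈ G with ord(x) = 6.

An element (a,b) has order lcm(ord(a), ord(b)); count pairs with lcm equal to 6.
Enumerating gives 8 such elements.

8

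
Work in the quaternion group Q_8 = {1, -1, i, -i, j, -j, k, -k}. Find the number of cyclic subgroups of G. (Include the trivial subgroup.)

Each element a generates a cyclic subgroup ⟨a⟩; distinct elements may generate the same one (a cyclic group of order d has φ(d) generators).
Cyclic subgroups by order — order 1: 1; order 2: 1; order 4: 3.
Total: 5.

5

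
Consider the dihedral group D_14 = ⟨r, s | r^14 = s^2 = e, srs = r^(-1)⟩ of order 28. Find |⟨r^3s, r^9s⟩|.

14

|⟨r^3s⟩| = 2 and |⟨r^9s⟩| = 2, so |H| is a multiple of lcm(2, 2) = 2 and divides |G| = 28.
Closing under the operation: H = {e, r^2, r^4, r^6, r^8, r^10, r^12, rs, r^3s, r^5s, r^7s, r^9s, r^11s, r^13s}, so |H| = 14.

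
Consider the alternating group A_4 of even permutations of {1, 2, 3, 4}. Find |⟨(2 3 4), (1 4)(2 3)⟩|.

12

|⟨(2 3 4)⟩| = 3 and |⟨(1 4)(2 3)⟩| = 2, so |H| is a multiple of lcm(3, 2) = 6 and divides |G| = 12.
Closing {(2 3 4), (1 4)(2 3)} under the group operation gives all of G, so |H| = 12.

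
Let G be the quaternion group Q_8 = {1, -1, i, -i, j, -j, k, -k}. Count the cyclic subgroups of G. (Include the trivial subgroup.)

5

Group the elements of G by the cyclic subgroup they generate; each cyclic subgroup of order d accounts for φ(d) elements.
Cyclic subgroups by order — order 1: 1; order 2: 1; order 4: 3.
Total: 5.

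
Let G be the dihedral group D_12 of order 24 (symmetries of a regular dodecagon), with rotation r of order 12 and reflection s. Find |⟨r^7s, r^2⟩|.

12

|⟨r^7s⟩| = 2 and |⟨r^2⟩| = 6, so |H| is a multiple of lcm(2, 6) = 6 and divides |G| = 24.
Closing under the operation: H = {e, r^2, r^4, r^6, r^8, r^10, rs, r^3s, r^5s, r^7s, r^9s, r^11s}, so |H| = 12.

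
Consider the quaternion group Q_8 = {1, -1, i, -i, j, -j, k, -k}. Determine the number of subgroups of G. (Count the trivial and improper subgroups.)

|G| = 8, so by Lagrange every subgroup order divides 8. Divisors: 1, 2, 4, 8.
Subgroups by order — order 1: 1; order 2: 1; order 4: 3; order 8: 1.
Total: 1 + 1 + 3 + 1 = 6.

6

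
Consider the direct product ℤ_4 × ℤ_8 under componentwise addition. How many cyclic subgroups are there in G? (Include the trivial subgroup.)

14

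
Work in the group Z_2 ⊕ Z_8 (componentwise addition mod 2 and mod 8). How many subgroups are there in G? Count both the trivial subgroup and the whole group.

|G| = 16, so by Lagrange every subgroup order divides 16. Divisors: 1, 2, 4, 8, 16.
Subgroups by order — order 1: 1; order 2: 3; order 4: 3; order 8: 3; order 16: 1.
Total: 1 + 3 + 3 + 3 + 1 = 11.

11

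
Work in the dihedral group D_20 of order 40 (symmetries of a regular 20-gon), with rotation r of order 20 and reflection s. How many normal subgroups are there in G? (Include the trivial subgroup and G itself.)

G has 48 subgroups. Checking conjugation-invariance by order — order 1: 1/1 normal; order 2: 1/21 normal; order 4: 1/11 normal; order 5: 1/1 normal; order 8: 0/5 normal; order 10: 1/5 normal; order 20: 3/3 normal; order 40: 1/1 normal.
Total normal subgroups: 9.

9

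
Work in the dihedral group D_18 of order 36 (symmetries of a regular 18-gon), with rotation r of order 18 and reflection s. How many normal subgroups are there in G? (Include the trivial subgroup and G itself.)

9

G has 45 subgroups. Checking conjugation-invariance by order — order 1: 1/1 normal; order 2: 1/19 normal; order 3: 1/1 normal; order 4: 0/9 normal; order 6: 1/7 normal; order 9: 1/1 normal; order 12: 0/3 normal; order 18: 3/3 normal; order 36: 1/1 normal.
Total normal subgroups: 9.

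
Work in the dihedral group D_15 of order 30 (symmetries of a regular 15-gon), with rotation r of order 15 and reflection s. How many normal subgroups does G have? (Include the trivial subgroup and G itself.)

G has 28 subgroups. Checking conjugation-invariance by order — order 1: 1/1 normal; order 2: 0/15 normal; order 3: 1/1 normal; order 5: 1/1 normal; order 6: 0/5 normal; order 10: 0/3 normal; order 15: 1/1 normal; order 30: 1/1 normal.
Total normal subgroups: 5.

5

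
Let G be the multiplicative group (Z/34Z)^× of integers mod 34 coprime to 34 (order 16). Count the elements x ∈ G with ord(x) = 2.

1

The elements of order 2 are: 33.
That's 1.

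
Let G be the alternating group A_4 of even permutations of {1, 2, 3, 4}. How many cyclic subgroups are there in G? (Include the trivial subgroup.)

Each element a generates a cyclic subgroup ⟨a⟩; distinct elements may generate the same one (a cyclic group of order d has φ(d) generators).
Cyclic subgroups by order — order 1: 1; order 2: 3; order 3: 4.
Total: 8.

8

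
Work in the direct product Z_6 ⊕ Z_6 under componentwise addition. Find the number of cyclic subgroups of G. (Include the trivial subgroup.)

20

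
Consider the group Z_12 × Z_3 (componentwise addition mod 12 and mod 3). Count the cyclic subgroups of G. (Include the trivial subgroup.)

Group the elements of G by the cyclic subgroup they generate; each cyclic subgroup of order d accounts for φ(d) elements.
Cyclic subgroups by order — order 1: 1; order 2: 1; order 3: 4; order 4: 1; order 6: 4; order 12: 4.
Total: 15.

15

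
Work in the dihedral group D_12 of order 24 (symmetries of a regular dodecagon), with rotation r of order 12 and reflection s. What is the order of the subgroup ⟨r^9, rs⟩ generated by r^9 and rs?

|⟨r^9⟩| = 4 and |⟨rs⟩| = 2, so |H| is a multiple of lcm(4, 2) = 4 and divides |G| = 24.
Closing under the operation: H = {e, r^3, r^6, r^9, rs, r^4s, r^7s, r^10s}, so |H| = 8.

8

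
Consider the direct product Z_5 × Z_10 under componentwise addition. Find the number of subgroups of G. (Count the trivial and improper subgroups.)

16

|G| = 50, so by Lagrange every subgroup order divides 50. Divisors: 1, 2, 5, 10, 25, 50.
Subgroups by order — order 1: 1; order 2: 1; order 5: 6; order 10: 6; order 25: 1; order 50: 1.
Total: 1 + 1 + 6 + 6 + 1 + 1 = 16.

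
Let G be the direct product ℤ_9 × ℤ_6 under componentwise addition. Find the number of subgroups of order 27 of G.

|G| = 54 and 27 | 54, so subgroups of order 27 are possible by Lagrange.
The subgroups of order 27 are: {(0,0), (0,2), (0,4), (1,0), (1,2), (1,4), (2,0), (2,2), (2,4), (3,0), (3,2), (3,4), (4,0), (4,2), (4,4), (5,0), (5,2), (5,4), (6,0), (6,2), (6,4), (7,0), (7,2), (7,4), (8,0), (8,2), (8,4)}.
So G has 1 subgroup of order 27.

1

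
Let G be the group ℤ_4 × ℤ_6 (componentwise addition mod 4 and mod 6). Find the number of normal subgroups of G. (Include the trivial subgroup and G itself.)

16

G is abelian, so every subgroup is normal.
G has 16 subgroups in total, hence 16 normal subgroups.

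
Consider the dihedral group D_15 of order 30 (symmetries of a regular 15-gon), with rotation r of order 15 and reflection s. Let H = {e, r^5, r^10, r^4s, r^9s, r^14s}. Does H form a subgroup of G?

|H| = 6 divides |G| = 30, consistent with Lagrange.
H contains the identity, every element's inverse is in H, and H is closed under ·: it is a subgroup.

Yes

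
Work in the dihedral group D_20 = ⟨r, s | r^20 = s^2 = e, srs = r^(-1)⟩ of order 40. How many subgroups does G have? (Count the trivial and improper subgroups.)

|G| = 40, so by Lagrange every subgroup order divides 40. Divisors: 1, 2, 4, 5, 8, 10, 20, 40.
Subgroups by order — order 1: 1; order 2: 21; order 4: 11; order 5: 1; order 8: 5; order 10: 5; order 20: 3; order 40: 1.
Total: 1 + 21 + 11 + 1 + 5 + 5 + 3 + 1 = 48.

48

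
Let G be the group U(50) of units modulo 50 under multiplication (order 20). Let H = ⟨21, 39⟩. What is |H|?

10

|⟨21⟩| = 5 and |⟨39⟩| = 10, so |H| is a multiple of lcm(5, 10) = 10 and divides |G| = 20.
Closing under the operation: H = {1, 9, 11, 19, 21, 29, 31, 39, 41, 49}, so |H| = 10.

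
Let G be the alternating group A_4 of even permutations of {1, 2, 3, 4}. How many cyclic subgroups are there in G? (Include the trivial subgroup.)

8

Each element a generates a cyclic subgroup ⟨a⟩; distinct elements may generate the same one (a cyclic group of order d has φ(d) generators).
Cyclic subgroups by order — order 1: 1; order 2: 3; order 3: 4.
Total: 8.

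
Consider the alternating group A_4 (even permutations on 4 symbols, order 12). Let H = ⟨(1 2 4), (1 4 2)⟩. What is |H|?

|⟨(1 2 4)⟩| = 3 and |⟨(1 4 2)⟩| = 3, so |H| is a multiple of lcm(3, 3) = 3 and divides |G| = 12.
Closing under the operation: H = {e, (1 2 4), (1 4 2)}, so |H| = 3.

3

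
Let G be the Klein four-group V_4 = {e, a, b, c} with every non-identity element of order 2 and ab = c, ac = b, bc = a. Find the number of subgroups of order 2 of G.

3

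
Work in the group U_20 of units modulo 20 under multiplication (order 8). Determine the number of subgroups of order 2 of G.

|G| = 8 and 2 | 8, so subgroups of order 2 are possible by Lagrange.
The subgroups of order 2 are: {1, 11}; {1, 19}; {1, 9}.
So G has 3 subgroups of order 2.

3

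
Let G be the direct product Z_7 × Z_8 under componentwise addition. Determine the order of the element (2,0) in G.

7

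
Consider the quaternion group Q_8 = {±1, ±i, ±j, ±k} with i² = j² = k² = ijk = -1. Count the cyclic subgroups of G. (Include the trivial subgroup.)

5

Each element a generates a cyclic subgroup ⟨a⟩; distinct elements may generate the same one (a cyclic group of order d has φ(d) generators).
Cyclic subgroups by order — order 1: 1; order 2: 1; order 4: 3.
Total: 5.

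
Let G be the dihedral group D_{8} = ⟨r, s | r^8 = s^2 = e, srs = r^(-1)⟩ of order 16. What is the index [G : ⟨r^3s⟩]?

|⟨r^3s⟩| = 2 and |G| = 16.
By Lagrange, [G : H] = |G|/|H| = 16/2 = 8.

8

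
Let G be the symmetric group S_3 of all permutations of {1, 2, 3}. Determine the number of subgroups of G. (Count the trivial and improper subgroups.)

6

|G| = 6, so by Lagrange every subgroup order divides 6. Divisors: 1, 2, 3, 6.
Subgroups by order — order 1: 1; order 2: 3; order 3: 1; order 6: 1.
Total: 1 + 3 + 1 + 1 = 6.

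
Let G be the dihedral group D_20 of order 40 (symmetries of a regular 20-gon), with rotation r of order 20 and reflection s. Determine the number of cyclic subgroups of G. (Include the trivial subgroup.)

26

A cyclic subgroup of order d is generated by each of its φ(d) elements of order d, so the cyclic subgroups of order d number (#elements of order d)/φ(d).
Cyclic subgroups by order — order 1: 1; order 2: 21; order 4: 1; order 5: 1; order 10: 1; order 20: 1.
Total: 26.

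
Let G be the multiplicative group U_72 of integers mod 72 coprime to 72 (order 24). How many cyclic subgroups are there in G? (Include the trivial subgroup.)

Each element a generates a cyclic subgroup ⟨a⟩; distinct elements may generate the same one (a cyclic group of order d has φ(d) generators).
Cyclic subgroups by order — order 1: 1; order 2: 7; order 3: 1; order 6: 7.
Total: 16.

16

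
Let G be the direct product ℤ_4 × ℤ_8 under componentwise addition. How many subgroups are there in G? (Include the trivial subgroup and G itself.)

|G| = 32, so by Lagrange every subgroup order divides 32. Divisors: 1, 2, 4, 8, 16, 32.
Subgroups by order — order 1: 1; order 2: 3; order 4: 7; order 8: 7; order 16: 3; order 32: 1.
Total: 1 + 3 + 7 + 7 + 3 + 1 = 22.

22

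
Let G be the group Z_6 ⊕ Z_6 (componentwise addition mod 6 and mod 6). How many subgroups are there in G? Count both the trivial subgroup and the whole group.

30

|G| = 36, so by Lagrange every subgroup order divides 36. Divisors: 1, 2, 3, 4, 6, 9, 12, 18, 36.
Subgroups by order — order 1: 1; order 2: 3; order 3: 4; order 4: 1; order 6: 12; order 9: 1; order 12: 4; order 18: 3; order 36: 1.
Total: 1 + 3 + 4 + 1 + 12 + 1 + 4 + 3 + 1 = 30.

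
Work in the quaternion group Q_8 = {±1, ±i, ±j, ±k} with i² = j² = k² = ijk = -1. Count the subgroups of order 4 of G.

3

|G| = 8 and 4 | 8, so subgroups of order 4 are possible by Lagrange.
The subgroups of order 4 are: {1, -1, i, -i}; {1, -1, j, -j}; {1, -1, k, -k}.
So G has 3 subgroups of order 4.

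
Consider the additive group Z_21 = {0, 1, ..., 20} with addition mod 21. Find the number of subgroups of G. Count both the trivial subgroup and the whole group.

A cyclic group of order 21 has exactly one subgroup for each divisor of 21.
Divisors of 21: 1, 3, 7, 21.
So Z_21 has 4 subgroups.

4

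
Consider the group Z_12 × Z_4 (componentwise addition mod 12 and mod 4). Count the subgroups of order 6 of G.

|G| = 48 and 6 | 48, so subgroups of order 6 are possible by Lagrange.
The subgroups of order 6 are: {(0,0), (0,2), (4,0), (4,2), (8,0), (8,2)}; {(0,0), (2,0), (4,0), (6,0), (8,0), (10,0)}; {(0,0), (2,2), (4,0), (6,2), (8,0), (10,2)}.
So G has 3 subgroups of order 6.

3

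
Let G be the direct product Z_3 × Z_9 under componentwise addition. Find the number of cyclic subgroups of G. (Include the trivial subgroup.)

Group the elements of G by the cyclic subgroup they generate; each cyclic subgroup of order d accounts for φ(d) elements.
Cyclic subgroups by order — order 1: 1; order 3: 4; order 9: 3.
Total: 8.

8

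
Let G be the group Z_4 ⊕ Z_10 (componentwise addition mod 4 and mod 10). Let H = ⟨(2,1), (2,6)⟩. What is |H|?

20

|⟨(2,1)⟩| = 10 and |⟨(2,6)⟩| = 10, so |H| is a multiple of lcm(10, 10) = 10 and divides |G| = 40.
Closing under the operation: H = {(0,0), (0,1), (0,2), (0,3), (0,4), (0,5), (0,6), (0,7), (0,8), (0,9), (2,0), (2,1), (2,2), (2,3), (2,4), (2,5), (2,6), (2,7), (2,8), (2,9)}, so |H| = 20.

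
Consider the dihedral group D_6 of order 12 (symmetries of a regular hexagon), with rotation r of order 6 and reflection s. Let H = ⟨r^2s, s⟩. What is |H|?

|⟨r^2s⟩| = 2 and |⟨s⟩| = 2, so |H| is a multiple of lcm(2, 2) = 2 and divides |G| = 12.
Closing under the operation: H = {e, r^2, r^4, s, r^2s, r^4s}, so |H| = 6.

6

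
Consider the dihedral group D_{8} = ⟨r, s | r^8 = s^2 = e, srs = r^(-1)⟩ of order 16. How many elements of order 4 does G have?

2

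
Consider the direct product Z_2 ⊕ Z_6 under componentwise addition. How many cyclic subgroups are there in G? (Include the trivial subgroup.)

Each element a generates a cyclic subgroup ⟨a⟩; distinct elements may generate the same one (a cyclic group of order d has φ(d) generators).
Cyclic subgroups by order — order 1: 1; order 2: 3; order 3: 1; order 6: 3.
Total: 8.

8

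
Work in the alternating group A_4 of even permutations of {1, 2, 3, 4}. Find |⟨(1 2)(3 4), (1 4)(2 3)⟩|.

|⟨(1 2)(3 4)⟩| = 2 and |⟨(1 4)(2 3)⟩| = 2, so |H| is a multiple of lcm(2, 2) = 2 and divides |G| = 12.
Closing under the operation: H = {e, (1 2)(3 4), (1 3)(2 4), (1 4)(2 3)}, so |H| = 4.

4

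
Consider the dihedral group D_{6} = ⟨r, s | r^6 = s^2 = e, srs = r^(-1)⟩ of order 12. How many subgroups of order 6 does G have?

|G| = 12 and 6 | 12, so subgroups of order 6 are possible by Lagrange.
The subgroups of order 6 are: {e, r, r^2, r^3, r^4, r^5}; {e, r^2, r^4, s, r^2s, r^4s}; {e, r^2, r^4, rs, r^3s, r^5s}.
So G has 3 subgroups of order 6.

3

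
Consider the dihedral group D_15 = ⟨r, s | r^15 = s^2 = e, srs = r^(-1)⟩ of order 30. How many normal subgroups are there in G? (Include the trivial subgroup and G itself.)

5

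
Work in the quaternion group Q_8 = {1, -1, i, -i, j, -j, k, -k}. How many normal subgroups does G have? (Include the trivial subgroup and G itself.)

6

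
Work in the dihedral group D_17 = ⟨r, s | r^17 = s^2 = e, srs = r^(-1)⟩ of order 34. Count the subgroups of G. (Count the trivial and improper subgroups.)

|G| = 34, so by Lagrange every subgroup order divides 34. Divisors: 1, 2, 17, 34.
Subgroups by order — order 1: 1; order 2: 17; order 17: 1; order 34: 1.
Total: 1 + 17 + 1 + 1 = 20.

20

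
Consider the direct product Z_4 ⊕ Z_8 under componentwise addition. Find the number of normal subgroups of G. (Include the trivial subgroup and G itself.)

22

G is abelian, so every subgroup is normal.
G has 22 subgroups in total, hence 22 normal subgroups.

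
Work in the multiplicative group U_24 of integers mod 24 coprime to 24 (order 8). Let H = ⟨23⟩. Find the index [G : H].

|⟨23⟩| = 2 and |G| = 8.
By Lagrange, [G : H] = |G|/|H| = 8/2 = 4.

4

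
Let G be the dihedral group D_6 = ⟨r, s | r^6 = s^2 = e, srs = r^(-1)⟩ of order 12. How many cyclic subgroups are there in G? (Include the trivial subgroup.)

10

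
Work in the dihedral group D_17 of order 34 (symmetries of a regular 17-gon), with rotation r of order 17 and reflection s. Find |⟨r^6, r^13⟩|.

|⟨r^6⟩| = 17 and |⟨r^13⟩| = 17, so |H| is a multiple of lcm(17, 17) = 17 and divides |G| = 34.
Closing under the operation: H = {e, r, r^2, r^3, r^4, r^5, r^6, r^7, r^8, r^9, r^10, r^11, r^12, r^13, r^14, r^15, r^16}, so |H| = 17.

17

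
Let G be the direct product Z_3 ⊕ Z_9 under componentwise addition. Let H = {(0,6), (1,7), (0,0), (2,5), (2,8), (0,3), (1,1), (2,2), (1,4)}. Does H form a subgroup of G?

Yes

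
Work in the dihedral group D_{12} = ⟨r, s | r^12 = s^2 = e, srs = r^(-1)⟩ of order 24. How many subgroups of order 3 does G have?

|G| = 24 and 3 | 24, so subgroups of order 3 are possible by Lagrange.
The subgroups of order 3 are: {e, r^4, r^8}.
So G has 1 subgroup of order 3.

1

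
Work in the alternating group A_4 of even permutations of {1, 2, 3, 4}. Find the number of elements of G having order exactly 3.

8

The elements of order 3 are: (2 3 4), (2 4 3), (1 2 3), (1 2 4), (1 3 2), (1 3 4), (1 4 2), (1 4 3).
That's 8.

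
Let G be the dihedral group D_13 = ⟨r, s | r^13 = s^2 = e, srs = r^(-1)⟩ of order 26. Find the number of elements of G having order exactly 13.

12

Enumerating element orders in G gives 12 elements of order 13.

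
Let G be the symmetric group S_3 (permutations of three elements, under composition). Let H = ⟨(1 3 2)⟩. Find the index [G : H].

2

|⟨(1 3 2)⟩| = 3 and |G| = 6.
By Lagrange, [G : H] = |G|/|H| = 6/3 = 2.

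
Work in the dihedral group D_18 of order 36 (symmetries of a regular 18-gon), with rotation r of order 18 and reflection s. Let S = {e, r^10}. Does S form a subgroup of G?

No

r^10 ∈ S but its inverse r^8 ∉ S, so S is not a subgroup.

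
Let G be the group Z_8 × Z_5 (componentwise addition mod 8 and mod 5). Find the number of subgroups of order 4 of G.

1

|G| = 40 and 4 | 40, so subgroups of order 4 are possible by Lagrange.
The subgroups of order 4 are: {(0,0), (2,0), (4,0), (6,0)}.
So G has 1 subgroup of order 4.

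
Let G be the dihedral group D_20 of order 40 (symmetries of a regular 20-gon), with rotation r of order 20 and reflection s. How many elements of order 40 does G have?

No element of G has order 40 (even though 40 | 40).

0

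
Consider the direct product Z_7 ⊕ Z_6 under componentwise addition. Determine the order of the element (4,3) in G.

14

The order of (4,3) in Z_7 × Z_6 is lcm(ord(4) in Z_7, ord(3) in Z_6).
ord(4) = 7 and ord(3) = 2, so |⟨(4,3)⟩| = lcm(7, 2) = 14.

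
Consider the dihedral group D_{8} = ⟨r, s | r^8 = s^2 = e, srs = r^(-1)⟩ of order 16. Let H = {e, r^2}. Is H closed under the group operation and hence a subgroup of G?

No

r^2 ∈ H but its inverse r^6 ∉ H, so H is not a subgroup.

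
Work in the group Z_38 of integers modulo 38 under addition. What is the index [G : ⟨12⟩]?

2

|⟨12⟩| = 19 and |G| = 38.
By Lagrange, [G : H] = |G|/|H| = 38/19 = 2.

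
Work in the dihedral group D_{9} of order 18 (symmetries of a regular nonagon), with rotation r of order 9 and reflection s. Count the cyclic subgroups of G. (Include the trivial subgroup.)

12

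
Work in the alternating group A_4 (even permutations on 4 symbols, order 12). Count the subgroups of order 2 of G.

|G| = 12 and 2 | 12, so subgroups of order 2 are possible by Lagrange.
The subgroups of order 2 are: {e, (1 2)(3 4)}; {e, (1 3)(2 4)}; {e, (1 4)(2 3)}.
So G has 3 subgroups of order 2.

3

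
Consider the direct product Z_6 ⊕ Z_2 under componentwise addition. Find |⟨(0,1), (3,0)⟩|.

|⟨(0,1)⟩| = 2 and |⟨(3,0)⟩| = 2, so |H| is a multiple of lcm(2, 2) = 2 and divides |G| = 12.
Closing under the operation: H = {(0,0), (0,1), (3,0), (3,1)}, so |H| = 4.

4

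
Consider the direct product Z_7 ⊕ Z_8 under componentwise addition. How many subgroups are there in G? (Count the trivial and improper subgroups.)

8

|G| = 56, so by Lagrange every subgroup order divides 56. Divisors: 1, 2, 4, 7, 8, 14, 28, 56.
Subgroups by order — order 1: 1; order 2: 1; order 4: 1; order 7: 1; order 8: 1; order 14: 1; order 28: 1; order 56: 1.
Total: 1 + 1 + 1 + 1 + 1 + 1 + 1 + 1 = 8.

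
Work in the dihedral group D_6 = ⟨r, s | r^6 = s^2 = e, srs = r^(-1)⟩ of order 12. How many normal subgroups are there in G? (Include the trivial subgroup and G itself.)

G has 16 subgroups. Checking conjugation-invariance by order — order 1: 1/1 normal; order 2: 1/7 normal; order 3: 1/1 normal; order 4: 0/3 normal; order 6: 3/3 normal; order 12: 1/1 normal.
Total normal subgroups: 7.

7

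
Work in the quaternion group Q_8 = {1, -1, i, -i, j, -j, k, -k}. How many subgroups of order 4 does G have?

3

|G| = 8 and 4 | 8, so subgroups of order 4 are possible by Lagrange.
The subgroups of order 4 are: {1, -1, i, -i}; {1, -1, j, -j}; {1, -1, k, -k}.
So G has 3 subgroups of order 4.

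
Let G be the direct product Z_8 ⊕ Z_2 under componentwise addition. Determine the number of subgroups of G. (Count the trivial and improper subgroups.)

|G| = 16, so by Lagrange every subgroup order divides 16. Divisors: 1, 2, 4, 8, 16.
Subgroups by order — order 1: 1; order 2: 3; order 4: 3; order 8: 3; order 16: 1.
Total: 1 + 3 + 3 + 3 + 1 = 11.

11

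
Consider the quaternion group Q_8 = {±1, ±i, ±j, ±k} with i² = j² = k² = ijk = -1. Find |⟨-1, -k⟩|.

|⟨-1⟩| = 2 and |⟨-k⟩| = 4, so |H| is a multiple of lcm(2, 4) = 4 and divides |G| = 8.
Closing under the operation: H = {1, -1, k, -k}, so |H| = 4.

4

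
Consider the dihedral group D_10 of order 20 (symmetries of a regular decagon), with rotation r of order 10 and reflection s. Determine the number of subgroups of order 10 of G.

3

|G| = 20 and 10 | 20, so subgroups of order 10 are possible by Lagrange.
The subgroups of order 10 are: {e, r, r^2, r^3, r^4, r^5, r^6, r^7, r^8, r^9}; {e, r^2, r^4, r^6, r^8, s, r^2s, r^4s, r^6s, r^8s}; {e, r^2, r^4, r^6, r^8, rs, r^3s, r^5s, r^7s, r^9s}.
So G has 3 subgroups of order 10.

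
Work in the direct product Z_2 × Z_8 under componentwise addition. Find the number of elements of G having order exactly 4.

An element (a,b) has order lcm(ord(a), ord(b)); count pairs with lcm equal to 4.
Enumerating gives 4 such elements.

4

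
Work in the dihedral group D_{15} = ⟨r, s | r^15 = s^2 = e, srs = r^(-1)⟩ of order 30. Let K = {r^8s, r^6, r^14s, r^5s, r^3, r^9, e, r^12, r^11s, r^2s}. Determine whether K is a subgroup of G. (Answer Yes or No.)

|K| = 10 divides |G| = 30, consistent with Lagrange.
K contains the identity, every element's inverse is in K, and K is closed under ·: it is a subgroup.

Yes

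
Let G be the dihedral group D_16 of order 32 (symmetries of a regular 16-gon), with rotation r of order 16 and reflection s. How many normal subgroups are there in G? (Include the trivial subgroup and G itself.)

8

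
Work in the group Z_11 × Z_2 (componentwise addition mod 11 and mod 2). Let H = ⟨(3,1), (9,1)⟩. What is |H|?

|⟨(3,1)⟩| = 22 and |⟨(9,1)⟩| = 22, so |H| is a multiple of lcm(22, 22) = 22 and divides |G| = 22.
Closing {(3,1), (9,1)} under the group operation gives all of G, so |H| = 22.

22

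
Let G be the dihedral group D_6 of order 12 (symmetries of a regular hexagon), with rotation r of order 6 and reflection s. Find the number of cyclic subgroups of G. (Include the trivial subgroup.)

Group the elements of G by the cyclic subgroup they generate; each cyclic subgroup of order d accounts for φ(d) elements.
Cyclic subgroups by order — order 1: 1; order 2: 7; order 3: 1; order 6: 1.
Total: 10.

10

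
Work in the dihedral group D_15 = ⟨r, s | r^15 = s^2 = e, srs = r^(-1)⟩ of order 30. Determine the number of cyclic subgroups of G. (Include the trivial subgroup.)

19

Group the elements of G by the cyclic subgroup they generate; each cyclic subgroup of order d accounts for φ(d) elements.
Cyclic subgroups by order — order 1: 1; order 2: 15; order 3: 1; order 5: 1; order 15: 1.
Total: 19.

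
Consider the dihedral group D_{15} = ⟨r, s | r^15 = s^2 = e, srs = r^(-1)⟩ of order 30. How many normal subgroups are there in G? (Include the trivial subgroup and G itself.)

G has 28 subgroups. Checking conjugation-invariance by order — order 1: 1/1 normal; order 2: 0/15 normal; order 3: 1/1 normal; order 5: 1/1 normal; order 6: 0/5 normal; order 10: 0/3 normal; order 15: 1/1 normal; order 30: 1/1 normal.
Total normal subgroups: 5.

5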